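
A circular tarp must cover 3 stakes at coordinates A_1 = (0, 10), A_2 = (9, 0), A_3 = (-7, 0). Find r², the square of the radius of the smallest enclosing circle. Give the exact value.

67.4225

Side lengths²: A_1A_2² = 181, A_1A_3² = 149, A_2A_3² = 256.
Since A_2A_3² = 256 < 181 + 149 = 330, the triangle is acute, so the smallest enclosing circle is the circumcircle.
Circumcentre = (1, 1.85), r² = 67.4225.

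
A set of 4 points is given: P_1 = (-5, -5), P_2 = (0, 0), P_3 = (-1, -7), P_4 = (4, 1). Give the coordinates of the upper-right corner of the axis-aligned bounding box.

(4, 1)

x-range [-5, 4], y-range [-7, 1].
The upper-right corner is (4, 1).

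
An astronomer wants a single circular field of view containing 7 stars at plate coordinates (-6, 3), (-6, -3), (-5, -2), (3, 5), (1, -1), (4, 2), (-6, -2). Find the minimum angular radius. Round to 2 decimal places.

A smallest enclosing disk is always determined by at most three of the input points on its boundary.
The farthest pair is (-6, -3)–(3, 5) with squared distance 145. The circle on this segment as diameter has centre (-1.5, 1) and r² = 145/4 = 36.25.
Check (-6, 3): distance² to centre = 24.25 ≤ 36.25, so it lies inside.
All remaining points lie in this disk, and no smaller disk contains both endpoints, so this is the minimum enclosing circle.
r = √(36.25) ≈ 6.02.

6.02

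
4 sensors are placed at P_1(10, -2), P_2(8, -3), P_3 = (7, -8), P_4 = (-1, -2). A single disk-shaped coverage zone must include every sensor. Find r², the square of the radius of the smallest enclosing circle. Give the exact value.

The minimum enclosing circle is determined by three boundary points: P_1, P_3, P_4.
Their circumcentre is (4.5, -3) with r² = 31.25.
The farthest remaining point P_2 is at distance² 12.25 ≤ 31.25.

31.25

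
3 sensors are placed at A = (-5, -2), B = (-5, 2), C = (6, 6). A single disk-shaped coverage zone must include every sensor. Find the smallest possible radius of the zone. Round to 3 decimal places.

6.801

Side lengths²: AB² = 16, AC² = 185, BC² = 137.
Since AC² = 185 ≥ 137 + 16 = 153, the angle opposite AC is not acute, so the smallest enclosing circle has AC as diameter.
Centre = midpoint of AC = (0.5, 2), r² = 185/4 = 46.25.
r = √(46.25) ≈ 6.801.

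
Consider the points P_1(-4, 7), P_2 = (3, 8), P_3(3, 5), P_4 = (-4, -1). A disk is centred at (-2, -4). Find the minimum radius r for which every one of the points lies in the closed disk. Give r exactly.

The required radius is the distance from (-2, -4) to the farthest point.
Squared distances: 125, 169, 106, 13.
Maximum is 169, attained at P_2.
r = √169 = 13.

13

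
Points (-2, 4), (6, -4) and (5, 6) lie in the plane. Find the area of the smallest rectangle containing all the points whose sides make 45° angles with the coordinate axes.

72

In coordinates u = x + y, v = x − y the rectangle is axis-aligned; the map (x,y)→(u,v) scales areas by 2.
u-values: 2, 2, 11; range = 11 − 2 = 9.
v-values: -6, 10, -1; range = 10 − (-6) = 16.
Area = (9 × 16) / 2 = 72.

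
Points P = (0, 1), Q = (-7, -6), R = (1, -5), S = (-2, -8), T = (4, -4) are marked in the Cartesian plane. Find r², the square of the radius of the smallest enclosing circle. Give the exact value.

5125/162

The minimum enclosing circle of a finite set is fixed by two of the points (as a diameter) or three (as a circumcircle).
The minimum enclosing circle is determined by three boundary points: P, Q, T.
Their circumcentre is (-29/18, -79/18) with r² = 5125/162.
The farthest remaining point S is at distance² 2137/162 ≤ 5125/162.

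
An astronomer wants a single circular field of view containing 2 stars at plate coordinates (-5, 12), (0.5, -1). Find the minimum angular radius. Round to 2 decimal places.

7.06

The smallest circle enclosing two points has them as diameter endpoints.
Centre = midpoint = (-2.25, 5.5); r² = |(-5, 12)−(0.5, -1)|²/4 = 199.25/4 = 49.8125.
r = √(49.8125) ≈ 7.06.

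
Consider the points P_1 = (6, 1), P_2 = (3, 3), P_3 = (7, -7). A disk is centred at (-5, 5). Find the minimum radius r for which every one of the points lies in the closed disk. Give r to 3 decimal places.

The required radius is the distance from (-5, 5) to the farthest point.
Squared distances: 137, 68, 288.
Maximum is 288, attained at P_3.
r = √288 ≈ 16.971.

16.971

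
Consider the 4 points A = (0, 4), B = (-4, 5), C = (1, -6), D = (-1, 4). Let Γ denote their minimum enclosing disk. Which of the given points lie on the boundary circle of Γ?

B, C

By Welzl's lemma the MEC is supported by two points (diametrically opposite) or three points (on a circumcircle).
The farthest pair is B–C with squared distance 146. The circle on this segment as diameter has centre (-1.5, -0.5) and r² = 146/4 = 36.5.
Check A: distance² to centre = 22.5 ≤ 36.5, so it lies inside.
All remaining points lie in this disk, and no smaller disk contains both endpoints, so this is the minimum enclosing circle.
The points at distance exactly r from the centre are B, C — 2 points.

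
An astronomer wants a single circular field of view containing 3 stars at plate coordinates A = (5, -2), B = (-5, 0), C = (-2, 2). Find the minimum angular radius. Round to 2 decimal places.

Side lengths²: AB² = 104, AC² = 65, BC² = 13.
Since AB² = 104 ≥ 65 + 13 = 78, the angle opposite AB is not acute, so the smallest enclosing circle has AB as diameter.
Centre = midpoint of AB = (0, -1), r² = 104/4 = 26.
r = √26 ≈ 5.10.

5.10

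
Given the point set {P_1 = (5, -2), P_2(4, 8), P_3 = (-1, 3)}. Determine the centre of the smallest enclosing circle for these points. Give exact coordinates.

Side lengths²: P_1P_2² = 101, P_1P_3² = 61, P_2P_3² = 50.
Since P_1P_2² = 101 < 61 + 50 = 111, the triangle is acute, so the smallest enclosing circle is the circumcircle.
Circumcentre = (89/22, 65/22), r² = 6161/242.
Centre = (89/22, 65/22).

(89/22, 65/22)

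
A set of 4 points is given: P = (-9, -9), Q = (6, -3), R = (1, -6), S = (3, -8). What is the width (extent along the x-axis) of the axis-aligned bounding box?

max x = 6, min x = -9, so width = 15.

15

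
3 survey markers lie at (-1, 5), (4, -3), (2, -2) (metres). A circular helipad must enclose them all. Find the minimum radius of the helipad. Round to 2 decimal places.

4.72

Call the three points A, B, C in the order given.
Side lengths²: AB² = 89, AC² = 58, BC² = 5.
Since AB² = 89 ≥ 58 + 5 = 63, the angle opposite AB is not acute, so the smallest enclosing circle has AB as diameter.
Centre = midpoint of AB = (1.5, 1), r² = 89/4 = 22.25.
r = √(22.25) ≈ 4.72.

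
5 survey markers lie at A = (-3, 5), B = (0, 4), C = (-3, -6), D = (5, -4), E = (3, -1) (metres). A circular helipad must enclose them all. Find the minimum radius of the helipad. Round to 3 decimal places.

A smallest enclosing disk is always determined by at most three of the input points on its boundary.
The minimum enclosing circle is determined by three boundary points: A, C, D.
Their circumcentre is (-0.125, -0.5) with r² = 38.515625.
The farthest remaining point B is at distance² 20.265625 ≤ 38.515625.
r = √(38.515625) ≈ 6.206.

6.206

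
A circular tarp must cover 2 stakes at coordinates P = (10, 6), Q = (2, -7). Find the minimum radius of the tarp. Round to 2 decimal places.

7.63

The smallest circle enclosing two points has them as diameter endpoints.
Centre = midpoint = (6, -0.5); r² = |PQ|²/4 = 233/4 = 58.25.
r = √(58.25) ≈ 7.63.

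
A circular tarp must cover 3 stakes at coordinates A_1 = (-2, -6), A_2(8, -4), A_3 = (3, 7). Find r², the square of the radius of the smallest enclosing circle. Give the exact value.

Side lengths²: A_1A_2² = 104, A_1A_3² = 194, A_2A_3² = 146.
Since A_1A_3² = 194 < 146 + 104 = 250, the triangle is acute, so the smallest enclosing circle is the circumcircle.
Circumcentre = (121/60, -1/12), r² = 92053/1800.

92053/1800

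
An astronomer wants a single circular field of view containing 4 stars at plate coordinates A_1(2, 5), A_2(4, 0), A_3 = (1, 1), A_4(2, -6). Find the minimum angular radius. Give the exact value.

The minimum enclosing circle of a finite set is fixed by two of the points (as a diameter) or three (as a circumcircle).
The farthest pair is A_1–A_4 with squared distance 121. The circle on this segment as diameter has centre (2, -0.5) and r² = 121/4 = 30.25.
Check A_2: distance² to centre = 4.25 ≤ 30.25, so it lies inside.
All remaining points lie in this disk, and no smaller disk contains both endpoints, so this is the minimum enclosing circle.
r = √(30.25) = 5.5.

5.5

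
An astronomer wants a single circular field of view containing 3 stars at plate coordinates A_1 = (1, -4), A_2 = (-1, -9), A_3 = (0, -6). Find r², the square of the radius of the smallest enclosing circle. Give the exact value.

7.25

Side lengths²: A_1A_2² = 29, A_1A_3² = 5, A_2A_3² = 10.
Since A_1A_2² = 29 ≥ 10 + 5 = 15, the angle opposite A_1A_2 is not acute, so the smallest enclosing circle has A_1A_2 as diameter.
Centre = midpoint of A_1A_2 = (0, -6.5), r² = 29/4 = 7.25.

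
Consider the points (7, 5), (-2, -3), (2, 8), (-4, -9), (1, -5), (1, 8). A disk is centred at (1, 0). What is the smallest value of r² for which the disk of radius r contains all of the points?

106

The required radius is the distance from (1, 0) to the farthest point.
Squared distances: 61, 18, 65, 106, 25, 64.
Maximum is 106, attained at (-4, -9).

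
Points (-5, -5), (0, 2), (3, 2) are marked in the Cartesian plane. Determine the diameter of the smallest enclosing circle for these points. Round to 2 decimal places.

Call the three points A, B, C in the order given.
Side lengths²: AB² = 74, AC² = 113, BC² = 9.
Since AC² = 113 ≥ 74 + 9 = 83, the angle opposite AC is not acute, so the smallest enclosing circle has AC as diameter.
Centre = midpoint of AC = (-1, -1.5), r² = 113/4 = 28.25.
Diameter = 2r = 2√(28.25) ≈ 10.63.

10.63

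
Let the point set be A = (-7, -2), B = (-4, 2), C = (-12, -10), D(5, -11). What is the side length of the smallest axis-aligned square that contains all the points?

17

The bounding box has width 17 and height 13.
An axis-aligned square enclosing the set must have side ≥ max(width, height).
So the minimum side is max(17, 13) = 17.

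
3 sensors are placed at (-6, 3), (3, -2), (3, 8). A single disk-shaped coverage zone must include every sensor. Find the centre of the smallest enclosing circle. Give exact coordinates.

(-1/9, 3)

Call the three points A, B, C in the order given.
Side lengths²: AB² = 106, AC² = 106, BC² = 100.
Since AC² = 106 < 106 + 100 = 206, the triangle is acute, so the smallest enclosing circle is the circumcircle.
Circumcentre = (-1/9, 3), r² = 2809/81.
Centre = (-1/9, 3).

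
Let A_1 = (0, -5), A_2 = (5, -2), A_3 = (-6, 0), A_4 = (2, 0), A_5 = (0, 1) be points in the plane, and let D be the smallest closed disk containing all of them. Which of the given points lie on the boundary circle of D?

A_2, A_3

By Welzl's lemma the MEC is supported by two points (diametrically opposite) or three points (on a circumcircle).
The farthest pair is A_2–A_3 with squared distance 125. The circle on this segment as diameter has centre (-0.5, -1) and r² = 125/4 = 31.25.
Check A_1: distance² to centre = 16.25 ≤ 31.25, so it lies inside.
All remaining points lie in this disk, and no smaller disk contains both endpoints, so this is the minimum enclosing circle.
The points at distance exactly r from the centre are A_2, A_3 — 2 points.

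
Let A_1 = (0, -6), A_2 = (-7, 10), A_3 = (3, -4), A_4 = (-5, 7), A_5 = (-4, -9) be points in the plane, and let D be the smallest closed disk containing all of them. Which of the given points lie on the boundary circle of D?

A_2, A_3, A_5

By Welzl's lemma the MEC is supported by two points (diametrically opposite) or three points (on a circumcircle).
The farthest pair is A_2–A_5 with squared distance 370. The circle on this segment as diameter has centre (-5.5, 0.5) and r² = 370/4 = 92.5.
Check A_1: distance² to centre = 72.5 ≤ 92.5, so it lies inside.
All remaining points lie in this disk, and no smaller disk contains both endpoints, so this is the minimum enclosing circle.
The points at distance exactly r from the centre are A_2, A_3, A_5 — 3 points.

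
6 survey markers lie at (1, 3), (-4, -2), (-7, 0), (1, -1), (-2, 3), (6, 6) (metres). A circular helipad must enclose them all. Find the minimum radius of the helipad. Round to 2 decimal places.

The farthest pair is (-7, 0)–(6, 6) with squared distance 205. The circle on this segment as diameter has centre (-0.5, 3) and r² = 205/4 = 51.25.
Check (1, 3): distance² to centre = 2.25 ≤ 51.25, so it lies inside.
All remaining points lie in this disk, and no smaller disk contains both endpoints, so this is the minimum enclosing circle.
r = √(51.25) ≈ 7.16.

7.16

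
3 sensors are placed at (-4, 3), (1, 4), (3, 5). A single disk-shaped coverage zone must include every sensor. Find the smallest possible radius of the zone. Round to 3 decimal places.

3.640

Call the three points A, B, C in the order given.
Side lengths²: AB² = 26, AC² = 53, BC² = 5.
Since AC² = 53 ≥ 26 + 5 = 31, the angle opposite AC is not acute, so the smallest enclosing circle has AC as diameter.
Centre = midpoint of AC = (-0.5, 4), r² = 53/4 = 13.25.
r = √(13.25) ≈ 3.640.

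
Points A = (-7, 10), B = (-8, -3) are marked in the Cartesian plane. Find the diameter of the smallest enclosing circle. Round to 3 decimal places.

13.038

The smallest circle enclosing two points has them as diameter endpoints.
Centre = midpoint = (-7.5, 3.5); r² = |AB|²/4 = 170/4 = 42.5.
Diameter = 2r = 2√(42.5) ≈ 13.038.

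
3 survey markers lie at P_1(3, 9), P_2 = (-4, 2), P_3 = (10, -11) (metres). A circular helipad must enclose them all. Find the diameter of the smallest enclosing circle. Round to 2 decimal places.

21.20

Side lengths²: P_1P_2² = 98, P_1P_3² = 449, P_2P_3² = 365.
Since P_1P_3² = 449 < 365 + 98 = 463, the triangle is acute, so the smallest enclosing circle is the circumcircle.
Circumcentre = (331/54, -61/54), r² = 163885/1458.
Diameter = 2r = 2√(163885/1458) ≈ 21.20.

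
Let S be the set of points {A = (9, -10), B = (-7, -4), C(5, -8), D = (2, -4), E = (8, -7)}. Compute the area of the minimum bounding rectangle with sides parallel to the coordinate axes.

x ranges over [-7, 9], width 16.
y ranges over [-10, -4], height 6.
Area = 16 × 6 = 96.

96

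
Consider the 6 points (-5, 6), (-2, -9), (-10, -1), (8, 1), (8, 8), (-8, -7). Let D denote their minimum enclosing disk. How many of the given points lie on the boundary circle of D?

A smallest enclosing disk is always determined by at most three of the input points on its boundary.
The farthest pair is (8, 8)–(-8, -7) with squared distance 481. The circle on this segment as diameter has centre (0, 0.5) and r² = 481/4 = 120.25.
Check (-5, 6): distance² to centre = 55.25 ≤ 120.25, so it lies inside.
All remaining points lie in this disk, and no smaller disk contains both endpoints, so this is the minimum enclosing circle.
The points at distance exactly r from the centre are (8, 8), (-8, -7) — 2 points.

2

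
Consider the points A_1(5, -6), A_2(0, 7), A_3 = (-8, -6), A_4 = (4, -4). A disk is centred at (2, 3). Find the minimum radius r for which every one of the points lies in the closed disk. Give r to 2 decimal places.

13.45

The required radius is the distance from (2, 3) to the farthest point.
Squared distances: 90, 20, 181, 53.
Maximum is 181, attained at A_3.
r = √181 ≈ 13.45.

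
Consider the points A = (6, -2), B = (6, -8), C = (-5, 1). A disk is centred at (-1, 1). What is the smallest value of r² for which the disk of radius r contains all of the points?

The required radius is the distance from (-1, 1) to the farthest point.
Squared distances: 58, 130, 16.
Maximum is 130, attained at B.

130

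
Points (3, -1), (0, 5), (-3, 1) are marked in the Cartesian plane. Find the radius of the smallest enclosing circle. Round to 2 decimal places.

Call the three points A, B, C in the order given.
Side lengths²: AB² = 45, AC² = 40, BC² = 25.
Since AB² = 45 < 40 + 25 = 65, the triangle is acute, so the smallest enclosing circle is the circumcircle.
Circumcentre = (0.5, 1.5), r² = 12.5.
r = √(12.5) ≈ 3.54.

3.54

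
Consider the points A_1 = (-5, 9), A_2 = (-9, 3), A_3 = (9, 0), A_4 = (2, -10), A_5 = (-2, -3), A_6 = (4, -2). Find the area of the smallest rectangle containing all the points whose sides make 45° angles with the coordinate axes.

In coordinates u = x + y, v = x − y the rectangle is axis-aligned; the map (x,y)→(u,v) scales areas by 2.
u-values: 4, -6, 9, -8, -5, 2; range = 9 − (-8) = 17.
v-values: -14, -12, 9, 12, 1, 6; range = 12 − (-14) = 26.
Area = (17 × 26) / 2 = 221.

221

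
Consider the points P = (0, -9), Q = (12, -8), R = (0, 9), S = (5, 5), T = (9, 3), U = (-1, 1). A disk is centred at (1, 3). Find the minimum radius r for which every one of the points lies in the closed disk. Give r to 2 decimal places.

15.56

The required radius is the distance from (1, 3) to the farthest point.
Squared distances: 145, 242, 37, 20, 64, 8.
Maximum is 242, attained at Q.
r = √242 ≈ 15.56.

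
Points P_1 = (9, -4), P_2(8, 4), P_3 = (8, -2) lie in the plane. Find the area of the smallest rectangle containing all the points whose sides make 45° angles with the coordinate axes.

In coordinates u = x + y, v = x − y the rectangle is axis-aligned; the map (x,y)→(u,v) scales areas by 2.
u-values: 5, 12, 6; range = 12 − 5 = 7.
v-values: 13, 4, 10; range = 13 − 4 = 9.
Area = (7 × 9) / 2 = 31.5.

31.5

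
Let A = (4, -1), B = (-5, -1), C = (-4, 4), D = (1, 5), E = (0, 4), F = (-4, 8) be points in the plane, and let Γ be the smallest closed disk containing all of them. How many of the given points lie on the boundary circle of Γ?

3

The minimum enclosing circle is determined by three boundary points: A, B, F.
Their circumcentre is (-0.5, 55/18) with r² = 5945/162.
The farthest remaining point C is at distance² 2129/162 ≤ 5945/162.
The points at distance exactly r from the centre are A, B, F — 3 points.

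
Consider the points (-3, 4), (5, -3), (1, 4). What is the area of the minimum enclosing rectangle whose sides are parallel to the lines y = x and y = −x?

In coordinates u = x + y, v = x − y the rectangle is axis-aligned; the map (x,y)→(u,v) scales areas by 2.
u-values: 1, 2, 5; range = 5 − 1 = 4.
v-values: -7, 8, -3; range = 8 − (-7) = 15.
Area = (4 × 15) / 2 = 30.

30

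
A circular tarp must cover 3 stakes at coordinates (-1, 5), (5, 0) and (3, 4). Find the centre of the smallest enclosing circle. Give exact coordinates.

(2, 2.5)

Call the three points A, B, C in the order given.
Side lengths²: AB² = 61, AC² = 17, BC² = 20.
Since AB² = 61 ≥ 20 + 17 = 37, the angle opposite AB is not acute, so the smallest enclosing circle has AB as diameter.
Centre = midpoint of AB = (2, 2.5), r² = 61/4 = 15.25.
Centre = (2, 2.5).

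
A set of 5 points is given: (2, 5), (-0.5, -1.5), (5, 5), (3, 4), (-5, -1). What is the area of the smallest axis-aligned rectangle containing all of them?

65

x ranges over [-5, 5], width 10.
y ranges over [-1.5, 5], height 6.5.
Area = 10 × 6.5 = 65.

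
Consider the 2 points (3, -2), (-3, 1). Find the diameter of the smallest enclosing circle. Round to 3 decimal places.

6.708

The smallest circle enclosing two points has them as diameter endpoints.
Centre = midpoint = (0, -0.5); r² = |(3, -2)−(-3, 1)|²/4 = 45/4 = 11.25.
Diameter = 2r = 2√(11.25) ≈ 6.708.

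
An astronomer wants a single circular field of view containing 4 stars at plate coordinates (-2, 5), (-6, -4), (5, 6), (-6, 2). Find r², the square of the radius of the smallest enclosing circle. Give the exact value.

A smallest enclosing disk is always determined by at most three of the input points on its boundary.
The farthest pair is (-6, -4)–(5, 6) with squared distance 221. The circle on this segment as diameter has centre (-0.5, 1) and r² = 221/4 = 55.25.
Check (-2, 5): distance² to centre = 18.25 ≤ 55.25, so it lies inside.
All remaining points lie in this disk, and no smaller disk contains both endpoints, so this is the minimum enclosing circle.

55.25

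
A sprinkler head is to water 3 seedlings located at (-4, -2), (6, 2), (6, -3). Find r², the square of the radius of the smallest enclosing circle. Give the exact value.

Call the three points A, B, C in the order given.
Side lengths²: AB² = 116, AC² = 101, BC² = 25.
Since AB² = 116 < 101 + 25 = 126, the triangle is acute, so the smallest enclosing circle is the circumcircle.
Circumcentre = (1.2, -0.5), r² = 29.29.

29.29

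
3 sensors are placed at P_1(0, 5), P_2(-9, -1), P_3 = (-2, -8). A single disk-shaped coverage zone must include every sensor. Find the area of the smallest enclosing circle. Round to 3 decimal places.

141.309

Side lengths²: P_1P_2² = 117, P_1P_3² = 173, P_2P_3² = 98.
Since P_1P_3² = 173 < 117 + 98 = 215, the triangle is acute, so the smallest enclosing circle is the circumcircle.
Circumcentre = (-2.3, -1.3), r² = 44.98.
Area = π·r² = π·44.98 ≈ 141.309.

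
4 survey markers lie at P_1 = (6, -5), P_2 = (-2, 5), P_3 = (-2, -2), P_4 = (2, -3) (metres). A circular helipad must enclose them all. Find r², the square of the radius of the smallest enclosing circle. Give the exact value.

The minimum enclosing circle of a finite set is fixed by two of the points (as a diameter) or three (as a circumcircle).
The farthest pair is P_1–P_2 with squared distance 164. The circle on this segment as diameter has centre (2, 0) and r² = 164/4 = 41.
Check P_3: distance² to centre = 20 ≤ 41, so it lies inside.
All remaining points lie in this disk, and no smaller disk contains both endpoints, so this is the minimum enclosing circle.

41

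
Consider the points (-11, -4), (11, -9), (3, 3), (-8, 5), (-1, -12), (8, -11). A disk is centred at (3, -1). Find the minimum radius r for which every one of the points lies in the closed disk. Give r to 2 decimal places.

14.32

The required radius is the distance from (3, -1) to the farthest point.
Squared distances: 205, 128, 16, 157, 137, 125.
Maximum is 205, attained at (-11, -4).
r = √205 ≈ 14.32.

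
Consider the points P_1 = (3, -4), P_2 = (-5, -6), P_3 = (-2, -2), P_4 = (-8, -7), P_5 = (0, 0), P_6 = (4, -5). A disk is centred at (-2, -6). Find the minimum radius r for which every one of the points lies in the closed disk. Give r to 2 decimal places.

The required radius is the distance from (-2, -6) to the farthest point.
Squared distances: 29, 9, 16, 37, 40, 37.
Maximum is 40, attained at P_5.
r = √40 ≈ 6.32.

6.32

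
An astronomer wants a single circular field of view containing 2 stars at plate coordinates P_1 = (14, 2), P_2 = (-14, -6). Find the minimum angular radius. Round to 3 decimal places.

The smallest circle enclosing two points has them as diameter endpoints.
Centre = midpoint = (0, -2); r² = |P_1P_2|²/4 = 848/4 = 212.
r = √212 ≈ 14.560.

14.560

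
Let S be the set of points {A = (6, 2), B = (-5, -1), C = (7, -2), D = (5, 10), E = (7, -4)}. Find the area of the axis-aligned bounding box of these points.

168

x ranges over [-5, 7], width 12.
y ranges over [-4, 10], height 14.
Area = 12 × 14 = 168.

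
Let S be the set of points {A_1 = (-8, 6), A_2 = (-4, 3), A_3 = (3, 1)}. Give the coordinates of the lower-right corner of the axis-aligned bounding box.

x-range [-8, 3], y-range [1, 6].
The lower-right corner is (3, 1).

(3, 1)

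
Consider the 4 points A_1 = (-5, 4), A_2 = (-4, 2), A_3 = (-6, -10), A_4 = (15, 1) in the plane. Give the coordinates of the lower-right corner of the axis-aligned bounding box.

x-range [-6, 15], y-range [-10, 4].
The lower-right corner is (15, -10).

(15, -10)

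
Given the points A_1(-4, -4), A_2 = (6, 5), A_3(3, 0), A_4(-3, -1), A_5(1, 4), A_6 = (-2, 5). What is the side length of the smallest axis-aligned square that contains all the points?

10

The bounding box has width 10 and height 9.
An axis-aligned square enclosing the set must have side ≥ max(width, height).
So the minimum side is max(10, 9) = 10.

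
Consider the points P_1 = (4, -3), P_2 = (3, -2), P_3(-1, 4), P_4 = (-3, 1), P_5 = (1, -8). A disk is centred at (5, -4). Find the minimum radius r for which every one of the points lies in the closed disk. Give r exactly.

10

The required radius is the distance from (5, -4) to the farthest point.
Squared distances: 2, 8, 100, 89, 32.
Maximum is 100, attained at P_3.
r = √100 = 10.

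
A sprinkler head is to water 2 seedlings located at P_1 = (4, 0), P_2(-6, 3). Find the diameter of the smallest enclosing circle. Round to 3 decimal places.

10.440

The smallest circle enclosing two points has them as diameter endpoints.
Centre = midpoint = (-1, 1.5); r² = |P_1P_2|²/4 = 109/4 = 27.25.
Diameter = 2r = 2√(27.25) ≈ 10.440.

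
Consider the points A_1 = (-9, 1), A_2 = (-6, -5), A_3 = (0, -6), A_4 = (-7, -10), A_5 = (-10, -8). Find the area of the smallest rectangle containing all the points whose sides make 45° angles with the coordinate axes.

96

In coordinates u = x + y, v = x − y the rectangle is axis-aligned; the map (x,y)→(u,v) scales areas by 2.
u-values: -8, -11, -6, -17, -18; range = -6 − (-18) = 12.
v-values: -10, -1, 6, 3, -2; range = 6 − (-10) = 16.
Area = (12 × 16) / 2 = 96.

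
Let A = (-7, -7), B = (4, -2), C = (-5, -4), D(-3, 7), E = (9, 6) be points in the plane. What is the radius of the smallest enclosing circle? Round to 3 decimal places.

10.308

The farthest pair is A–E with squared distance 425. The circle on this segment as diameter has centre (1, -0.5) and r² = 425/4 = 106.25.
Check B: distance² to centre = 11.25 ≤ 106.25, so it lies inside.
All remaining points lie in this disk, and no smaller disk contains both endpoints, so this is the minimum enclosing circle.
r = √(106.25) ≈ 10.308.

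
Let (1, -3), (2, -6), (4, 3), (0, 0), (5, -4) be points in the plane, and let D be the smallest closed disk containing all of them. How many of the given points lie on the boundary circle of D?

The farthest pair is (2, -6)–(4, 3) with squared distance 85. The circle on this segment as diameter has centre (3, -1.5) and r² = 85/4 = 21.25.
Check (1, -3): distance² to centre = 6.25 ≤ 21.25, so it lies inside.
All remaining points lie in this disk, and no smaller disk contains both endpoints, so this is the minimum enclosing circle.
The points at distance exactly r from the centre are (2, -6), (4, 3) — 2 points.

2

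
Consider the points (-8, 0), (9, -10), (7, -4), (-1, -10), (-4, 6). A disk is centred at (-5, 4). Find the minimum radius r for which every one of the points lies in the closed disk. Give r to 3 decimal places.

The required radius is the distance from (-5, 4) to the farthest point.
Squared distances: 25, 392, 208, 212, 5.
Maximum is 392, attained at (9, -10).
r = √392 ≈ 19.799.

19.799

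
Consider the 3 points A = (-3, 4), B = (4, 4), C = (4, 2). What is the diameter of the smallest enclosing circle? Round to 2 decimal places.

Side lengths²: AB² = 49, AC² = 53, BC² = 4.
Since AC² = 53 ≥ 49 + 4 = 53, the angle opposite AC is not acute, so the smallest enclosing circle has AC as diameter.
Centre = midpoint of AC = (0.5, 3), r² = 53/4 = 13.25.
Diameter = 2r = 2√(13.25) ≈ 7.28.

7.28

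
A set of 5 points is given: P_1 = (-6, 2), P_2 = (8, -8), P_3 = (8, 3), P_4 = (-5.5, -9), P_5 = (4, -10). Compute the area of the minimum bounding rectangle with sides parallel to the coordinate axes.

x ranges over [-6, 8], width 14.
y ranges over [-10, 3], height 13.
Area = 14 × 13 = 182.

182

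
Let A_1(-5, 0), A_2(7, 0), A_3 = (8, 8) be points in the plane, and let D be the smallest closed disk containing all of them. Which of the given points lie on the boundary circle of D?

Side lengths²: A_1A_2² = 144, A_1A_3² = 233, A_2A_3² = 65.
Since A_1A_3² = 233 ≥ 144 + 65 = 209, the angle opposite A_1A_3 is not acute, so the smallest enclosing circle has A_1A_3 as diameter.
Centre = midpoint of A_1A_3 = (1.5, 4), r² = 233/4 = 58.25.
The points at distance exactly r from the centre are A_1, A_3 — 2 points.

A_1, A_3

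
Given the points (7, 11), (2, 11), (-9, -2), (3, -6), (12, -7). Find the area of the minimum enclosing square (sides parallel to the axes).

The bounding box has width 21 and height 18.
An axis-aligned square enclosing the set must have side ≥ max(width, height).
So the minimum side is max(21, 18) = 21.
Area = 21² = 441.

441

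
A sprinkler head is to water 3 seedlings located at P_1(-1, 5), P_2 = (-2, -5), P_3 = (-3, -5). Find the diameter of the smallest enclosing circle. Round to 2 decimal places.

10.20

Side lengths²: P_1P_2² = 101, P_1P_3² = 104, P_2P_3² = 1.
Since P_1P_3² = 104 ≥ 101 + 1 = 102, the angle opposite P_1P_3 is not acute, so the smallest enclosing circle has P_1P_3 as diameter.
Centre = midpoint of P_1P_3 = (-2, 0), r² = 104/4 = 26.
Diameter = 2r = 2√26 ≈ 10.20.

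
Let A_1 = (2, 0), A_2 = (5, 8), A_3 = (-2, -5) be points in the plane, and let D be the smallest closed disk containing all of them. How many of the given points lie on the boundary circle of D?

Side lengths²: A_1A_2² = 73, A_1A_3² = 41, A_2A_3² = 218.
Since A_2A_3² = 218 ≥ 73 + 41 = 114, the angle opposite A_2A_3 is not acute, so the smallest enclosing circle has A_2A_3 as diameter.
Centre = midpoint of A_2A_3 = (1.5, 1.5), r² = 218/4 = 54.5.
The points at distance exactly r from the centre are A_2, A_3 — 2 points.

2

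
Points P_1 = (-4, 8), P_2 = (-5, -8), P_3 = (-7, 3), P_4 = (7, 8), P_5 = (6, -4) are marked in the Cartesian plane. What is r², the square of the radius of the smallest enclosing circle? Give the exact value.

100

The farthest pair is P_2–P_4 with squared distance 400. The circle on this segment as diameter has centre (1, 0) and r² = 400/4 = 100.
Check P_1: distance² to centre = 89 ≤ 100, so it lies inside.
All remaining points lie in this disk, and no smaller disk contains both endpoints, so this is the minimum enclosing circle.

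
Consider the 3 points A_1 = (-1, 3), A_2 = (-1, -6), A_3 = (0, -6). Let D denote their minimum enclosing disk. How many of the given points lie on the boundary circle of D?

Side lengths²: A_1A_2² = 81, A_1A_3² = 82, A_2A_3² = 1.
Since A_1A_3² = 82 ≥ 81 + 1 = 82, the angle opposite A_1A_3 is not acute, so the smallest enclosing circle has A_1A_3 as diameter.
Centre = midpoint of A_1A_3 = (-0.5, -1.5), r² = 82/4 = 20.5.
The points at distance exactly r from the centre are A_1, A_2, A_3 — 3 points.

3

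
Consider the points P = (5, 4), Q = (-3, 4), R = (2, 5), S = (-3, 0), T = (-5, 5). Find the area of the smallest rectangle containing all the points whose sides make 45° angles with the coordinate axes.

In coordinates u = x + y, v = x − y the rectangle is axis-aligned; the map (x,y)→(u,v) scales areas by 2.
u-values: 9, 1, 7, -3, 0; range = 9 − (-3) = 12.
v-values: 1, -7, -3, -3, -10; range = 1 − (-10) = 11.
Area = (12 × 11) / 2 = 66.

66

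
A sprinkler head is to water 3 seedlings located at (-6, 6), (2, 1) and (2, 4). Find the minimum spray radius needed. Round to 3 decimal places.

Call the three points A, B, C in the order given.
Side lengths²: AB² = 89, AC² = 68, BC² = 9.
Since AB² = 89 ≥ 68 + 9 = 77, the angle opposite AB is not acute, so the smallest enclosing circle has AB as diameter.
Centre = midpoint of AB = (-2, 3.5), r² = 89/4 = 22.25.
r = √(22.25) ≈ 4.717.

4.717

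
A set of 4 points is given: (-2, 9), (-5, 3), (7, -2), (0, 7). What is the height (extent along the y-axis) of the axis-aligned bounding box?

max y = 9, min y = -2, so height = 11.

11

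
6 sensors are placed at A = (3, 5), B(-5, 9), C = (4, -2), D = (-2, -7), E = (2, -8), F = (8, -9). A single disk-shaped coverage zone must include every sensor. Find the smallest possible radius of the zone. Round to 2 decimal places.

11.10

A smallest enclosing disk is always determined by at most three of the input points on its boundary.
The farthest pair is B–F with squared distance 493. The circle on this segment as diameter has centre (1.5, 0) and r² = 493/4 = 123.25.
Check A: distance² to centre = 27.25 ≤ 123.25, so it lies inside.
All remaining points lie in this disk, and no smaller disk contains both endpoints, so this is the minimum enclosing circle.
r = √(123.25) ≈ 11.10.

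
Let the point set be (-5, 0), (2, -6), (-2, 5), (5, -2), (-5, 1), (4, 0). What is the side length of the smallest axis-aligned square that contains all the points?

The bounding box has width 10 and height 11.
An axis-aligned square enclosing the set must have side ≥ max(width, height).
So the minimum side is max(10, 11) = 11.

11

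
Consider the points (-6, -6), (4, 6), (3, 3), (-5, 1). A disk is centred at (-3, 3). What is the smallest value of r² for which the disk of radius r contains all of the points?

The required radius is the distance from (-3, 3) to the farthest point.
Squared distances: 90, 58, 36, 8.
Maximum is 90, attained at (-6, -6).

90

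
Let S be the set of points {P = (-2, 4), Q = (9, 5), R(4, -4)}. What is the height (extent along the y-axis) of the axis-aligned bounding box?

9

max y = 5, min y = -4, so height = 9.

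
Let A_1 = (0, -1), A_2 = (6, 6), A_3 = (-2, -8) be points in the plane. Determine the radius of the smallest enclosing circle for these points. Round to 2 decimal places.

Side lengths²: A_1A_2² = 85, A_1A_3² = 53, A_2A_3² = 260.
Since A_2A_3² = 260 ≥ 85 + 53 = 138, the angle opposite A_2A_3 is not acute, so the smallest enclosing circle has A_2A_3 as diameter.
Centre = midpoint of A_2A_3 = (2, -1), r² = 260/4 = 65.
r = √65 ≈ 8.06.

8.06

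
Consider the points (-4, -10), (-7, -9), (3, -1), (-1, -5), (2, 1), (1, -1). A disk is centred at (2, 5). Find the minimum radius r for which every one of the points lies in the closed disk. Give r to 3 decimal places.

The required radius is the distance from (2, 5) to the farthest point.
Squared distances: 261, 277, 37, 109, 16, 37.
Maximum is 277, attained at (-7, -9).
r = √277 ≈ 16.643.

16.643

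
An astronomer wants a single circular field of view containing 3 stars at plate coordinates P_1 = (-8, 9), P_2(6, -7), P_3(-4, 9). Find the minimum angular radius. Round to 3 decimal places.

10.630

Side lengths²: P_1P_2² = 452, P_1P_3² = 16, P_2P_3² = 356.
Since P_1P_2² = 452 ≥ 356 + 16 = 372, the angle opposite P_1P_2 is not acute, so the smallest enclosing circle has P_1P_2 as diameter.
Centre = midpoint of P_1P_2 = (-1, 1), r² = 452/4 = 113.
r = √113 ≈ 10.630.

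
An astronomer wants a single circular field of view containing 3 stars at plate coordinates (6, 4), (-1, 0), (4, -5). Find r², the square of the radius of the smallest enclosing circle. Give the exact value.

5525/242

Call the three points A, B, C in the order given.
Side lengths²: AB² = 65, AC² = 85, BC² = 50.
Since AC² = 85 < 65 + 50 = 115, the triangle is acute, so the smallest enclosing circle is the circumcircle.
Circumcentre = (83/22, -5/22), r² = 5525/242.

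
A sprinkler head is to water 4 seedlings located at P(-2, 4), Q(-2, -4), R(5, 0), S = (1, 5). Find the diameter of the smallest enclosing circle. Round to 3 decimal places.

9.603

The minimum enclosing circle of a finite set is fixed by two of the points (as a diameter) or three (as a circumcircle).
The minimum enclosing circle is determined by three boundary points: Q, R, S.
Their circumcentre is (7/34, 9/34) with r² = 13325/578.
The farthest remaining point P is at distance² 10877/578 ≤ 13325/578.
Diameter = 2r = 2√(13325/578) ≈ 9.603.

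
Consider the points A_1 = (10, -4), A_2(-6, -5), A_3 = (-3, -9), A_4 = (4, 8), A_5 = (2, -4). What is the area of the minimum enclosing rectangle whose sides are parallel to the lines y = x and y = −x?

216

In coordinates u = x + y, v = x − y the rectangle is axis-aligned; the map (x,y)→(u,v) scales areas by 2.
u-values: 6, -11, -12, 12, -2; range = 12 − (-12) = 24.
v-values: 14, -1, 6, -4, 6; range = 14 − (-4) = 18.
Area = (24 × 18) / 2 = 216.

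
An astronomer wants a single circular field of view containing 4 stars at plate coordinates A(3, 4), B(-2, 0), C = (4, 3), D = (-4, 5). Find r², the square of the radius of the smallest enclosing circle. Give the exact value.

The minimum enclosing circle of a finite set is fixed by two of the points (as a diameter) or three (as a circumcircle).
The minimum enclosing circle is determined by three boundary points: B, C, D.
Their circumcentre is (-1/12, 11/3) with r² = 2465/144.
The farthest remaining point A is at distance² 1385/144 ≤ 2465/144.

2465/144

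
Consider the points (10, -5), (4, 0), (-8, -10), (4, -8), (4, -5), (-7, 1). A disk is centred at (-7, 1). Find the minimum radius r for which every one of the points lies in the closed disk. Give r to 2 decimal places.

The required radius is the distance from (-7, 1) to the farthest point.
Squared distances: 325, 122, 122, 202, 157, 0.
Maximum is 325, attained at (10, -5).
r = √325 ≈ 18.03.

18.03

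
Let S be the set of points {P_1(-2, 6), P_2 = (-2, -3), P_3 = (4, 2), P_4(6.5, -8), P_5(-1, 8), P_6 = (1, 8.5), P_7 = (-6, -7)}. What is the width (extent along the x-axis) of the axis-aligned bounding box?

max x = 6.5, min x = -6, so width = 12.5.

12.5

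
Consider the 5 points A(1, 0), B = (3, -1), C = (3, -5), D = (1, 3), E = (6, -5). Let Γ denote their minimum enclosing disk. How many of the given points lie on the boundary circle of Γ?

The minimum enclosing circle of a finite set is fixed by two of the points (as a diameter) or three (as a circumcircle).
The farthest pair is D–E with squared distance 89. The circle on this segment as diameter has centre (3.5, -1) and r² = 89/4 = 22.25.
Check A: distance² to centre = 7.25 ≤ 22.25, so it lies inside.
All remaining points lie in this disk, and no smaller disk contains both endpoints, so this is the minimum enclosing circle.
The points at distance exactly r from the centre are D, E — 2 points.

2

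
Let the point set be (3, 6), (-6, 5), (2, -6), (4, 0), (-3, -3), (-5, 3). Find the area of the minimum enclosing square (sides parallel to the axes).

The bounding box has width 10 and height 12.
An axis-aligned square enclosing the set must have side ≥ max(width, height).
So the minimum side is max(10, 12) = 12.
Area = 12² = 144.

144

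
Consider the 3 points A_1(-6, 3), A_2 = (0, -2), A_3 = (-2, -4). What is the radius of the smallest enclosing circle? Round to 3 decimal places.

Side lengths²: A_1A_2² = 61, A_1A_3² = 65, A_2A_3² = 8.
Since A_1A_3² = 65 < 61 + 8 = 69, the triangle is acute, so the smallest enclosing circle is the circumcircle.
Circumcentre = (-81/22, -7/22), r² = 3965/242.
r = √(3965/242) ≈ 4.048.

4.048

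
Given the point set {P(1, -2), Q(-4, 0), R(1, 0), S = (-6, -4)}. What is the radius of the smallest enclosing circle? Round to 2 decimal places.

4.03

The minimum enclosing circle of a finite set is fixed by two of the points (as a diameter) or three (as a circumcircle).
The farthest pair is R–S with squared distance 65. The circle on this segment as diameter has centre (-2.5, -2) and r² = 65/4 = 16.25.
Check P: distance² to centre = 12.25 ≤ 16.25, so it lies inside.
All remaining points lie in this disk, and no smaller disk contains both endpoints, so this is the minimum enclosing circle.
r = √(16.25) ≈ 4.03.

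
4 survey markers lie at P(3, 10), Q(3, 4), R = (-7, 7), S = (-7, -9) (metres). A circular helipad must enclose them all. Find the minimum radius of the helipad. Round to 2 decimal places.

10.74

The minimum enclosing circle of a finite set is fixed by two of the points (as a diameter) or three (as a circumcircle).
The farthest pair is P–S with squared distance 461. The circle on this segment as diameter has centre (-2, 0.5) and r² = 461/4 = 115.25.
Check Q: distance² to centre = 37.25 ≤ 115.25, so it lies inside.
All remaining points lie in this disk, and no smaller disk contains both endpoints, so this is the minimum enclosing circle.
r = √(115.25) ≈ 10.74.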